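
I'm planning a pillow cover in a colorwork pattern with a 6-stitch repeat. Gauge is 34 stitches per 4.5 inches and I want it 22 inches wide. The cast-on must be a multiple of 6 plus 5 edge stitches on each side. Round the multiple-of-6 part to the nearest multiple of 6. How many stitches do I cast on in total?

34 / 4.5 = 7.556 sts per inch.
22 × 7.556 = 166.22 sts.
Less 10 edge sts → 156.22 for the repeat.
Nearest multiple of 6: 156.
Add back 10 edge sts → 166.

CO 166 sts.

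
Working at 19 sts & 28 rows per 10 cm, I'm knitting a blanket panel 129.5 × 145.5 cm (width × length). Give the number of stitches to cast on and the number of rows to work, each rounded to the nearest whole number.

Cast on 246 stitches and work 407 rows.

Stitch gauge = 19/10 = 1.9 sts/cm; 129.5 × 1.9 = 246.05 → 246 sts.
Row gauge = 28/10 = 2.8 rows/cm; 145.5 × 2.8 = 407.40 → 407 rows.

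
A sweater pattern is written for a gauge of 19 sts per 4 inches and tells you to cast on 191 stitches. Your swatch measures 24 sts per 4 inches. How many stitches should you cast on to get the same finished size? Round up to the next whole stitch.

242 stitches.

Scale factor = 24 / 19 = 1.263.
191 × 24 / 19 = 241.26 sts.
→ 242 sts.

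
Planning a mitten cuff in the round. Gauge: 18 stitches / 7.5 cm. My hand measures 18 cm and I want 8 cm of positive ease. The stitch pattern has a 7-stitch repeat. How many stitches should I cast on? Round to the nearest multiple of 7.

Finished = 18 + 8 = 26 cm.
18 / 7.5 = 2.4 sts/cm.
26 × 2.4 = 62.40 sts.
Nearest multiple of 7: 63.

Cast on 63 stitches.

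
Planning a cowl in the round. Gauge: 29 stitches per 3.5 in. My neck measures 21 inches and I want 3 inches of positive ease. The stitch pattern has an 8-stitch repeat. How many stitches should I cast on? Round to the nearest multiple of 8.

Cast on 200 stitches.

Finished = 21 + 3 = 24 inches.
29 / 3.5 = 8.286 sts/in.
24 × 8.286 = 198.86 sts.
Nearest multiple of 8: 200.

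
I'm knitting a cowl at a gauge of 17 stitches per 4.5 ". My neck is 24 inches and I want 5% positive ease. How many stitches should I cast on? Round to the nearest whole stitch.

CO 95 sts.

Finished = 24 × 1.05 = 25.20 in.
17 / 4.5 = 3.778 sts per inch.
25.20 × 3.778 = 95.20 sts.
→ 95 sts.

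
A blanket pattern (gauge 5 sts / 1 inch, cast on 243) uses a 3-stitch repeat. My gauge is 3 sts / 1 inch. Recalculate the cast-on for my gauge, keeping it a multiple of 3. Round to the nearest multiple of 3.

243 × 3 / 5 = 145.80.
Nearest multiple of 3: 147.

147 stitches.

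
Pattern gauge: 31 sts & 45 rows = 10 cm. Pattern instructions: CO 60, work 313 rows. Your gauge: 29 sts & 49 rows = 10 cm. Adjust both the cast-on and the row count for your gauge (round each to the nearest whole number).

Cast on 56 stitches; work 341 rows.

Stitches: 60 × 29/31 = 56.13 → 56.
Rows: 313 × 49/45 = 340.82 → 341.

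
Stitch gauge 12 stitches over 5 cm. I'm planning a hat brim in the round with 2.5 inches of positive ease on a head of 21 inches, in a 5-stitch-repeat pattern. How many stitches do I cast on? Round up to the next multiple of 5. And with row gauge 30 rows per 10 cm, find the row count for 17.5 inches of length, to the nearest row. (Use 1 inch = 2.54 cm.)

Finished = 21 + 2.5 = 23.5 inches.
23.5 inches × 2.54 = 59.69 cm.
12/5 = 2.4 sts per cm; 59.69 × 2.4 = 143.26 sts.
Next multiple of 5 → 145.
17.5 inches = 44.45 cm; × 3 = 133.35 → 133 rows.

Cast on 145 stitches; work 133 rows.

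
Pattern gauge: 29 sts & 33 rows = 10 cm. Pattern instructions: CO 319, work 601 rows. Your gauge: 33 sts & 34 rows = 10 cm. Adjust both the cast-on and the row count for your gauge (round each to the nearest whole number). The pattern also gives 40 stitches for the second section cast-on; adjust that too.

Cast on 363 stitches; work 619 rows; second section cast-on 46 stitches.

Stitches: 319 × 33/29 = 363.00 → 363.
Rows: 601 × 34/33 = 619.21 → 619.
second section cast-on: 40 × 33/29 = 45.52 → 46.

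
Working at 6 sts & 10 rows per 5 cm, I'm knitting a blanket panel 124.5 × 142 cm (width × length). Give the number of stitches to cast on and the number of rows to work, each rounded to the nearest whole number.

Cast on 149 stitches and work 284 rows.

Stitch gauge = 6/5 = 1.2 sts/cm; 124.5 × 1.2 = 149.40 → 149 sts.
Row gauge = 10/5 = 2 rows/cm; 142 × 2 = 284.00 → 284 rows.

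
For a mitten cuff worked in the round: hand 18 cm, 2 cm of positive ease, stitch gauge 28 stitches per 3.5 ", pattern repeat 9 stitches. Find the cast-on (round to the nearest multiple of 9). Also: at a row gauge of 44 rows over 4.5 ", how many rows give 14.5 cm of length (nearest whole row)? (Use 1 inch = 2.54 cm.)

Finished = 18 + 2 = 20 cm.
20 cm × 1/2.54 = 7.87 inches.
28/3.5 = 8 sts per in; 7.87 × 8 = 62.99 sts.
Nearest multiple of 9 → 63.
14.5 cm = 5.71 inches; × 9.778 = 55.82 → 56 rows.

Cast on 63 stitches; work 56 rows.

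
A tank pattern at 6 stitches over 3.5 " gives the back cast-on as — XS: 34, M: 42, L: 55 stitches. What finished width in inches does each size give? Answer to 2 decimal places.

6/3.5 = 1.714 sts per in.
XS: 34 / 1.714 = 19.833 → 19.83 in.
M: 42 / 1.714 = 24.500 → 24.50 in.
L: 55 / 1.714 = 32.083 → 32.08 in.

XS 19.83 inches; M 24.50 inches; L 32.08 inches.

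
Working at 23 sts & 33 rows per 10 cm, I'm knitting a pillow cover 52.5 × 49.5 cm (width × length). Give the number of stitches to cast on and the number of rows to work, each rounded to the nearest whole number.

Stitch gauge = 23/10 = 2.3 sts/cm; 52.5 × 2.3 = 120.75 → 121 sts.
Row gauge = 33/10 = 3.3 rows/cm; 49.5 × 3.3 = 163.35 → 163 rows.

Cast on 121 stitches and work 163 rows.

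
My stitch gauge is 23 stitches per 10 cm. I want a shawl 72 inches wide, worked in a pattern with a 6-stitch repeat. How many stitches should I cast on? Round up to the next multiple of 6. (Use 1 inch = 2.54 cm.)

72 in = 72 × 2.54 = 182.88 cm.
23 / 10 = 2.3 sts/cm.
182.88 × 2.3 = 420.62 sts.
→ 426.

CO 426 sts.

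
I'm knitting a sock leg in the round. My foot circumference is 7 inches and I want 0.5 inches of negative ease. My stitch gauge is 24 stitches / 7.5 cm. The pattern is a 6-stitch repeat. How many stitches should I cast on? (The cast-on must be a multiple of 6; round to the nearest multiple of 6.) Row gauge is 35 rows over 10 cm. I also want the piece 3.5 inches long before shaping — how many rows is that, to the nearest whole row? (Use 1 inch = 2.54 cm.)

Finished = 7 − 0.5 = 6.5 inches.
6.5 inches × 2.54 = 16.51 cm.
24/7.5 = 3.2 sts per cm; 16.51 × 3.2 = 52.83 sts.
Nearest multiple of 6 → 54.
3.5 inches = 8.89 cm; × 3.5 = 31.11 → 31 rows.

Cast on 54 stitches; work 31 rows.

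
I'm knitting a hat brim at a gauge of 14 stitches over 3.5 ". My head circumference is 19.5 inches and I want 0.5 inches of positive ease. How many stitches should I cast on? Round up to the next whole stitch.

Finished = 19.5 + 0.5 = 20 in.
14 / 3.5 = 4 sts per inch.
20.00 × 4 = 80.00 sts.

80 stitches.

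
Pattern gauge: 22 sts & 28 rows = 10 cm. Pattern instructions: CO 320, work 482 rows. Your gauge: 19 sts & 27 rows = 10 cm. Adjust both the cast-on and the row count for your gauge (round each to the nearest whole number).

Cast on 276 stitches; work 465 rows.

Stitches: 320 × 19/22 = 276.36 → 276.
Rows: 482 × 27/28 = 464.79 → 465.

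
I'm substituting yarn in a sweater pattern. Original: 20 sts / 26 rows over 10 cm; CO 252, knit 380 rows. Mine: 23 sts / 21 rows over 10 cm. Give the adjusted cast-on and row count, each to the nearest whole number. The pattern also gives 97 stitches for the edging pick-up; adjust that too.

Stitches: 252 × 23/20 = 289.80 → 290.
Rows: 380 × 21/26 = 306.92 → 307.
edging pick-up: 97 × 23/20 = 111.55 → 112.

Cast on 290 stitches; work 307 rows; edging pick-up 112 stitches.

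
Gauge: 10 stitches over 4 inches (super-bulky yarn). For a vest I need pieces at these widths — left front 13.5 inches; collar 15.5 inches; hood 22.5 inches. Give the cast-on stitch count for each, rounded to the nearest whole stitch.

Rate = 10/4 = 2.5 sts per in.
left front: 13.5 × 2.5 = 33.75 → 34.
collar: 15.5 × 2.5 = 38.75 → 39.
hood: 22.5 × 2.5 = 56.25 → 56.

left front 34; collar 39; hood 56.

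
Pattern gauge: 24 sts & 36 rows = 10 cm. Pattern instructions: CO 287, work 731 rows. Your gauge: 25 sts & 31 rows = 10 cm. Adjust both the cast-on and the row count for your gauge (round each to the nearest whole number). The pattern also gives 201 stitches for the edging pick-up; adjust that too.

Stitches: 287 × 25/24 = 298.96 → 299.
Rows: 731 × 31/36 = 629.47 → 629.
edging pick-up: 201 × 25/24 = 209.38 → 209.

Cast on 299 stitches; work 629 rows; edging pick-up 209 stitches.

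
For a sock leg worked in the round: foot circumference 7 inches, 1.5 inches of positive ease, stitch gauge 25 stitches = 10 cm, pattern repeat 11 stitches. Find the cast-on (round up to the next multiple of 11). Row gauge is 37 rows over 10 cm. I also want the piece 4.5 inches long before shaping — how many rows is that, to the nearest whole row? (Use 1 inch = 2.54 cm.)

Cast on 55 stitches; work 42 rows.

Finished = 7 + 1.5 = 8.5 inches.
8.5 inches × 2.54 = 21.59 cm.
25/10 = 2.5 sts per cm; 21.59 × 2.5 = 53.98 sts.
Next multiple of 11 → 55.
4.5 inches = 11.43 cm; × 3.7 = 42.29 → 42 rows.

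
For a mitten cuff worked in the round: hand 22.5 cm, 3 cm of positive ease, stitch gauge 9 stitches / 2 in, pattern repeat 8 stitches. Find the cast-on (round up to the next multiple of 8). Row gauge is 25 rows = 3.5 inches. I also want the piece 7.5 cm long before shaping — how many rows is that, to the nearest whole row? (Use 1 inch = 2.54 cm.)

Cast on 48 stitches; work 21 rows.

Finished = 22.5 + 3 = 25.5 cm.
25.5 cm × 1/2.54 = 10.04 inches.
9/2 = 4.5 sts per in; 10.04 × 4.5 = 45.18 sts.
Next multiple of 8 → 48.
7.5 cm = 2.95 inches; × 7.143 = 21.09 → 21 rows.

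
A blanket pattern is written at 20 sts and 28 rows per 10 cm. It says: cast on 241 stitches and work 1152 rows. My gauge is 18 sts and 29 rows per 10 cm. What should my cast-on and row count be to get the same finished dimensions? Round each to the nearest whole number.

Stitches: 241 × 18/20 = 216.90 → 217.
Rows: 1152 × 29/28 = 1193.14 → 1193.

Cast on 217 stitches; work 1193 rows.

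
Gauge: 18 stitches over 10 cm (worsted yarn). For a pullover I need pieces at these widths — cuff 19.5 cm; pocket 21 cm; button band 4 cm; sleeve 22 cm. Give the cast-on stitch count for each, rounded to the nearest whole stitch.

Rate = 18/10 = 1.8 sts per cm.
cuff: 19.5 × 1.8 = 35.10 → 35.
pocket: 21 × 1.8 = 37.80 → 38.
button band: 4 × 1.8 = 7.20 → 7.
sleeve: 22 × 1.8 = 39.60 → 40.

cuff 35; pocket 38; button band 7; sleeve 40.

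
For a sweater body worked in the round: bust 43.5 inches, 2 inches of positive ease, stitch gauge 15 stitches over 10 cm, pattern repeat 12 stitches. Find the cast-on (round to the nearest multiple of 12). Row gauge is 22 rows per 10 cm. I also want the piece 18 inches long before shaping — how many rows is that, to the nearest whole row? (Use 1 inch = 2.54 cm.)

Finished = 43.5 + 2 = 45.5 inches.
45.5 inches × 2.54 = 115.57 cm.
15/10 = 1.5 sts per cm; 115.57 × 1.5 = 173.35 sts.
Nearest multiple of 12 → 168.
18 inches = 45.72 cm; × 2.2 = 100.58 → 101 rows.

Cast on 168 stitches; work 101 rows.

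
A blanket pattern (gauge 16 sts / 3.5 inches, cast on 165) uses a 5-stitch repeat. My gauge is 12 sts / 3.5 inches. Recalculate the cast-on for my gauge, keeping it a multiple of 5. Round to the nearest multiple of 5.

165 × 12 / 16 = 123.75.
Nearest multiple of 5: 125.

125 stitches.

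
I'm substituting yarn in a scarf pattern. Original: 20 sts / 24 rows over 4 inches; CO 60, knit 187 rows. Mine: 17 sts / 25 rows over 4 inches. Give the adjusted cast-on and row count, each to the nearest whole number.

Stitches: 60 × 17/20 = 51.00 → 51.
Rows: 187 × 25/24 = 194.79 → 195.

Cast on 51 stitches; work 195 rows.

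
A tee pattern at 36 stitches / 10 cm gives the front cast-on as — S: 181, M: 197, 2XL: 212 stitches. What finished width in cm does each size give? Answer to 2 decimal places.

S 50.28 cm; M 54.72 cm; 2XL 58.89 cm.

36/10 = 3.6 sts per cm.
S: 181 / 3.6 = 50.278 → 50.28 cm.
M: 197 / 3.6 = 54.722 → 54.72 cm.
2XL: 212 / 3.6 = 58.889 → 58.89 cm.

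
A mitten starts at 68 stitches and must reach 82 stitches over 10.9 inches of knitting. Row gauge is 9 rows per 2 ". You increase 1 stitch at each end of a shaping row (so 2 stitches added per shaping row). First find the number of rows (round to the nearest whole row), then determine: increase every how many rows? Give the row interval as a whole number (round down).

Rows = 10.9 × 4.5 = 49.1 → 49 rows.
Stitches to add: 14 → 7 shaping rows (at 2 st each).
49 / 7 = 7.00 → every 7 rows.

Increase every 7th row.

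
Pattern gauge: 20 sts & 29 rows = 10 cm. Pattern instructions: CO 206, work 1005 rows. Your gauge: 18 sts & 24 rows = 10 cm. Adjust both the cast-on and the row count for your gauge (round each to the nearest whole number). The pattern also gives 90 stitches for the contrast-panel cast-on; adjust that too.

Stitches: 206 × 18/20 = 185.40 → 185.
Rows: 1005 × 24/29 = 831.72 → 832.
contrast-panel cast-on: 90 × 18/20 = 81.00 → 81.

Cast on 185 stitches; work 832 rows; contrast-panel cast-on 81 stitches.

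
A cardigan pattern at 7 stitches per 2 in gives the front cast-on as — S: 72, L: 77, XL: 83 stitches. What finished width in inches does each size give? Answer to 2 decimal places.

7/2 = 3.5 sts per in.
S: 72 / 3.5 = 20.571 → 20.57 in.
L: 77 / 3.5 = 22.000 → 22.00 in.
XL: 83 / 3.5 = 23.714 → 23.71 in.

S 20.57 inches; L 22.00 inches; XL 23.71 inches.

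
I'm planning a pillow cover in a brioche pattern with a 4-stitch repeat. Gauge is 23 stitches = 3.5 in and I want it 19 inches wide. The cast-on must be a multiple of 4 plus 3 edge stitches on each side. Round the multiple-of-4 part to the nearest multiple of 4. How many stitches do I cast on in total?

Cast on 126 stitches.

23 / 3.5 = 6.571 sts per inch.
19 × 6.571 = 124.86 sts.
Less 6 edge sts → 118.86 for the repeat.
Nearest multiple of 4: 120.
Add back 6 edge sts → 126.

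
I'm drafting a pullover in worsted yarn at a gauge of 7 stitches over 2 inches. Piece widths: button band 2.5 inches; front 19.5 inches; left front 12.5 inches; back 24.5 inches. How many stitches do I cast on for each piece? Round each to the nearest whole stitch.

button band 9; front 68; left front 44; back 86.

Rate = 7/2 = 3.5 sts per in.
button band: 2.5 × 3.5 = 8.75 → 9.
front: 19.5 × 3.5 = 68.25 → 68.
left front: 12.5 × 3.5 = 43.75 → 44.
back: 24.5 × 3.5 = 85.75 → 86.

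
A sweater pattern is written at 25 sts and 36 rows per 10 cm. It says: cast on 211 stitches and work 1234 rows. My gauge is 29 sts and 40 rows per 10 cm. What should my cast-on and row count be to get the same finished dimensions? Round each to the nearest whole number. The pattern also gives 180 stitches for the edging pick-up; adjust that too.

Stitches: 211 × 29/25 = 244.76 → 245.
Rows: 1234 × 40/36 = 1371.11 → 1371.
edging pick-up: 180 × 29/25 = 208.80 → 209.

Cast on 245 stitches; work 1371 rows; edging pick-up 209 stitches.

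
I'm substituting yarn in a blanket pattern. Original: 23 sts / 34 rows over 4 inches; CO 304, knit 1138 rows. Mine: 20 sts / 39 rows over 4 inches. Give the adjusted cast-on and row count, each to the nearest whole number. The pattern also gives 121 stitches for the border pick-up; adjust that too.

Stitches: 304 × 20/23 = 264.35 → 264.
Rows: 1138 × 39/34 = 1305.35 → 1305.
border pick-up: 121 × 20/23 = 105.22 → 105.

Cast on 264 stitches; work 1305 rows; border pick-up 105 stitches.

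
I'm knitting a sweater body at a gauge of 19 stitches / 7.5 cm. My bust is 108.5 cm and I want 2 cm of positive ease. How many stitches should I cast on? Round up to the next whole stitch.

CO 280 sts.

Finished = 108.5 + 2 = 110.5 cm.
19 / 7.5 = 2.533 sts per cm.
110.50 × 2.533 = 279.93 sts.
→ 280 sts.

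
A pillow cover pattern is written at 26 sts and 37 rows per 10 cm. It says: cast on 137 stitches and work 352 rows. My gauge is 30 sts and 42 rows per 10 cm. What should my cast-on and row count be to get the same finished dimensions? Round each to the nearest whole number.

Stitches: 137 × 30/26 = 158.08 → 158.
Rows: 352 × 42/37 = 399.57 → 400.

Cast on 158 stitches; work 400 rows.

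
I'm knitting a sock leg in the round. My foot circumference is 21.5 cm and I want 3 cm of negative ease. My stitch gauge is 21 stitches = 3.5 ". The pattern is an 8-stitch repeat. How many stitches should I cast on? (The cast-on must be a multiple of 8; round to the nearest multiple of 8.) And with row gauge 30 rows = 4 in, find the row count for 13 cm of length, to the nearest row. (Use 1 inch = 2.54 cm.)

Cast on 40 stitches; work 38 rows.

Finished = 21.5 − 3 = 18.5 cm.
18.5 cm × 1/2.54 = 7.28 inches.
21/3.5 = 6 sts per in; 7.28 × 6 = 43.70 sts.
Nearest multiple of 8 → 40.
13 cm = 5.12 inches; × 7.5 = 38.39 → 38 rows.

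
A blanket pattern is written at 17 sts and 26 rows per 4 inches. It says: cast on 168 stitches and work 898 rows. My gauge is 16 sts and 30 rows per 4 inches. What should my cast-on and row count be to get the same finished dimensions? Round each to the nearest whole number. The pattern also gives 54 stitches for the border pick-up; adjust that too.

Cast on 158 stitches; work 1036 rows; border pick-up 51 stitches.

Stitches: 168 × 16/17 = 158.12 → 158.
Rows: 898 × 30/26 = 1036.15 → 1036.
border pick-up: 54 × 16/17 = 50.82 → 51.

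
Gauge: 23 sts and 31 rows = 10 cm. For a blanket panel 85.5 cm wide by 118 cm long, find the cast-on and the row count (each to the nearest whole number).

Cast on 197 stitches and work 366 rows.

Stitch gauge = 23/10 = 2.3 sts/cm; 85.5 × 2.3 = 196.65 → 197 sts.
Row gauge = 31/10 = 3.1 rows/cm; 118 × 3.1 = 365.80 → 366 rows.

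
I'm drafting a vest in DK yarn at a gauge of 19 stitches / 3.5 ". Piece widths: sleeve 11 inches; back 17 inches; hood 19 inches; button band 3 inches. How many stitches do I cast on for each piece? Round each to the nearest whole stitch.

sleeve 60; back 92; hood 103; button band 16.

Rate = 19/3.5 = 5.429 sts per in.
sleeve: 11 × 5.429 = 59.71 → 60.
back: 17 × 5.429 = 92.29 → 92.
hood: 19 × 5.429 = 103.14 → 103.
button band: 3 × 5.429 = 16.29 → 16.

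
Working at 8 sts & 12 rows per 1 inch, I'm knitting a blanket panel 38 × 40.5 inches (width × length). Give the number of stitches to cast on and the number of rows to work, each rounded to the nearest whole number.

Cast on 304 stitches and work 486 rows.

Stitch gauge = 8/1 = 8 sts/in; 38 × 8 = 304.00 → 304 sts.
Row gauge = 12/1 = 12 rows/in; 40.5 × 12 = 486.00 → 486 rows.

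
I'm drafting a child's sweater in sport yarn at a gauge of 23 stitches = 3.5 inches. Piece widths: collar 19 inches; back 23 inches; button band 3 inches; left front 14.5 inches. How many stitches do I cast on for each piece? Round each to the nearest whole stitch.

Rate = 23/3.5 = 6.571 sts per in.
collar: 19 × 6.571 = 124.86 → 125.
back: 23 × 6.571 = 151.14 → 151.
button band: 3 × 6.571 = 19.71 → 20.
left front: 14.5 × 6.571 = 95.29 → 95.

collar 125; back 151; button band 20; left front 95.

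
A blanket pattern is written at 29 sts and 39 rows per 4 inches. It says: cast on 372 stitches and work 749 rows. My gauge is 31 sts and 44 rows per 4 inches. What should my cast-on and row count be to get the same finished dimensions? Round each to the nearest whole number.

Stitches: 372 × 31/29 = 397.66 → 398.
Rows: 749 × 44/39 = 845.03 → 845.

Cast on 398 stitches; work 845 rows.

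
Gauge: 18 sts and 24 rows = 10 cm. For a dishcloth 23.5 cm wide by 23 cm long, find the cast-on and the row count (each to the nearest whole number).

Cast on 42 stitches and work 55 rows.

Stitch gauge = 18/10 = 1.8 sts/cm; 23.5 × 1.8 = 42.30 → 42 sts.
Row gauge = 24/10 = 2.4 rows/cm; 23 × 2.4 = 55.20 → 55 rows.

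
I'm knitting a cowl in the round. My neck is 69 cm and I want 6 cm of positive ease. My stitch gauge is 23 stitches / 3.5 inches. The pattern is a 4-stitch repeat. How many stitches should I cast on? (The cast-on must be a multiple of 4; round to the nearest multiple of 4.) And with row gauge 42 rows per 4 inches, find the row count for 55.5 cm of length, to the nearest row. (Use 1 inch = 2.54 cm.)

Cast on 196 stitches; work 229 rows.

Finished = 69 + 6 = 75 cm.
75 cm × 1/2.54 = 29.53 inches.
23/3.5 = 6.571 sts per in; 29.53 × 6.571 = 194.04 sts.
Nearest multiple of 4 → 196.
55.5 cm = 21.85 inches; × 10.5 = 229.43 → 229 rows.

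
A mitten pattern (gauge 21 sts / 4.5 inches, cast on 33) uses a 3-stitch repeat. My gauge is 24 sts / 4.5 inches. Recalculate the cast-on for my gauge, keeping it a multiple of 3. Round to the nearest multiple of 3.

CO 39 sts.

33 × 24 / 21 = 37.71.
Nearest multiple of 3: 39.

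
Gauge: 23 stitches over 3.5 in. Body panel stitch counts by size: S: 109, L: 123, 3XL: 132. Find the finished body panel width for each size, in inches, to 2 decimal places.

23/3.5 = 6.571 sts per in.
S: 109 / 6.571 = 16.587 → 16.59 in.
L: 123 / 6.571 = 18.717 → 18.72 in.
3XL: 132 / 6.571 = 20.087 → 20.09 in.

S 16.59 inches; L 18.72 inches; 3XL 20.09 inches.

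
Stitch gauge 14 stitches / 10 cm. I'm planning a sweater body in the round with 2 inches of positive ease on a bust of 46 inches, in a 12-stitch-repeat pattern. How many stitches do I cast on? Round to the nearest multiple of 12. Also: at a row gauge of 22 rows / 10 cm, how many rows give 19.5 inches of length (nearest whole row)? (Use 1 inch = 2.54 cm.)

Finished = 46 + 2 = 48 inches.
48 inches × 2.54 = 121.92 cm.
14/10 = 1.4 sts per cm; 121.92 × 1.4 = 170.69 sts.
Nearest multiple of 12 → 168.
19.5 inches = 49.53 cm; × 2.2 = 108.97 → 109 rows.

Cast on 168 stitches; work 109 rows.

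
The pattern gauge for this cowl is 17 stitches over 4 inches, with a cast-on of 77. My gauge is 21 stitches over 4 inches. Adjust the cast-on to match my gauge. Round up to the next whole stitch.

CO 96 sts.

Scale factor = 21 / 17 = 1.235.
77 × 21 / 17 = 95.12 sts.
→ 96 sts.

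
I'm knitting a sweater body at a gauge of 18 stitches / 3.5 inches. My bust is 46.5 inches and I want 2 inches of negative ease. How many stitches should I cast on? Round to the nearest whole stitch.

Finished = 46.5 − 2 = 44.5 in.
18 / 3.5 = 5.143 sts per inch.
44.50 × 5.143 = 228.86 sts.
→ 229 sts.

CO 229 sts.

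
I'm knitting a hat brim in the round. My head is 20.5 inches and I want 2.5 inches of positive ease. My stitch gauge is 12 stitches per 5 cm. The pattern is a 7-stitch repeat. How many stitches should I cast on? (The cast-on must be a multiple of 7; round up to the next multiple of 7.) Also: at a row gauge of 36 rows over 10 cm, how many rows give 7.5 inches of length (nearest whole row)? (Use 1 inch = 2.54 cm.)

Finished = 20.5 + 2.5 = 23 inches.
23 inches × 2.54 = 58.42 cm.
12/5 = 2.4 sts per cm; 58.42 × 2.4 = 140.21 sts.
Next multiple of 7 → 147.
7.5 inches = 19.05 cm; × 3.6 = 68.58 → 69 rows.

Cast on 147 stitches; work 69 rows.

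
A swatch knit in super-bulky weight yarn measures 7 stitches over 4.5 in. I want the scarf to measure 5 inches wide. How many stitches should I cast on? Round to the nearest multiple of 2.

8 stitches.

7 stitches / 4.5 in = 1.556 stitches per inch.
5 × 1.556 = 7.78 stitches.
Round to nearest multiple of 2 → 8.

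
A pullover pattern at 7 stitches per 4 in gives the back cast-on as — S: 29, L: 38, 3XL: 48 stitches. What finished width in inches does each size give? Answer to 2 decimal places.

S 16.57 inches; L 21.71 inches; 3XL 27.43 inches.

7/4 = 1.75 sts per in.
S: 29 / 1.75 = 16.571 → 16.57 in.
L: 38 / 1.75 = 21.714 → 21.71 in.
3XL: 48 / 1.75 = 27.429 → 27.43 in.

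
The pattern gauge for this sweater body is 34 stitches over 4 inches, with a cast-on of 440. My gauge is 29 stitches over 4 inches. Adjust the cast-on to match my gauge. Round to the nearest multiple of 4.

376 stitches.

Scale factor = 29 / 34 = 0.853.
440 × 29 / 34 = 375.29 sts.
→ 376 sts.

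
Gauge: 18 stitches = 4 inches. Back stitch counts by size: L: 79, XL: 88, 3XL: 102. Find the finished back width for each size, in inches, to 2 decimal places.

18/4 = 4.5 sts per in.
L: 79 / 4.5 = 17.556 → 17.56 in.
XL: 88 / 4.5 = 19.556 → 19.56 in.
3XL: 102 / 4.5 = 22.667 → 22.67 in.

L 17.56 inches; XL 19.56 inches; 3XL 22.67 inches.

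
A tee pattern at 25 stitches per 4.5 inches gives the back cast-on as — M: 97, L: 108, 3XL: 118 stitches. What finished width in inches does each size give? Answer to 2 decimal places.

25/4.5 = 5.556 sts per in.
M: 97 / 5.556 = 17.460 → 17.46 in.
L: 108 / 5.556 = 19.440 → 19.44 in.
3XL: 118 / 5.556 = 21.240 → 21.24 in.

M 17.46 inches; L 19.44 inches; 3XL 21.24 inches.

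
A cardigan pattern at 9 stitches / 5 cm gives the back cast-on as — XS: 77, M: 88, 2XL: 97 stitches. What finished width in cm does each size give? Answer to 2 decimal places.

XS 42.78 cm; M 48.89 cm; 2XL 53.89 cm.

9/5 = 1.8 sts per cm.
XS: 77 / 1.8 = 42.778 → 42.78 cm.
M: 88 / 1.8 = 48.889 → 48.89 cm.
2XL: 97 / 1.8 = 53.889 → 53.89 cm.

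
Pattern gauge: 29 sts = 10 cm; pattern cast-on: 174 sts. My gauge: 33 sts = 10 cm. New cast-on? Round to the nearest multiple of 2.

Scale factor = 33 / 29 = 1.138.
174 × 33 / 29 = 198.00 sts.

Cast on 198 stitches.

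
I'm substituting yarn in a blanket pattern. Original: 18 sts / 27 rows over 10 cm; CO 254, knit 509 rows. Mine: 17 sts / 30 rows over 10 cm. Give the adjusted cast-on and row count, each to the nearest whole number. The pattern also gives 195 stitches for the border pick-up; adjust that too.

Cast on 240 stitches; work 566 rows; border pick-up 184 stitches.

Stitches: 254 × 17/18 = 239.89 → 240.
Rows: 509 × 30/27 = 565.56 → 566.
border pick-up: 195 × 17/18 = 184.17 → 184.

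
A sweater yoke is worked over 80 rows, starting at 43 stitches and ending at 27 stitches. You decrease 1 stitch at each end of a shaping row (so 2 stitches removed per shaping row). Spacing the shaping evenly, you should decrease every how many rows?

Stitches to remove: |27 − 43| = 16.
Shaping rows needed: 16 / 2 = 8.
80 rows / 8 = every 10 rows.

Decrease every 10th row.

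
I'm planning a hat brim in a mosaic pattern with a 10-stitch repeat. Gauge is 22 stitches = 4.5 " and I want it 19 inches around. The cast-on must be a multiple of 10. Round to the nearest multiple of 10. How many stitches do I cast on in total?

22 / 4.5 = 4.889 sts per inch.
19 × 4.889 = 92.89 sts.
Nearest multiple of 10: 90.

Cast on 90 stitches.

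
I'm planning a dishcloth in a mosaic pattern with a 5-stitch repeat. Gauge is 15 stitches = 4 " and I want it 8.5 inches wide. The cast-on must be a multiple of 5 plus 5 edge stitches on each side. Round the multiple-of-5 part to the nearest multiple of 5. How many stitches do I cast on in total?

15 / 4 = 3.75 sts per inch.
8.5 × 3.75 = 31.88 sts.
Less 10 edge sts → 21.88 for the repeat.
Nearest multiple of 5: 20.
Add back 10 edge sts → 30.

CO 30 sts.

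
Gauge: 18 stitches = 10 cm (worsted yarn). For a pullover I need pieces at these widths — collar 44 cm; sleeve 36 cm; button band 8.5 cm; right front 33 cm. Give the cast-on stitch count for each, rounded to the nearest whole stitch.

collar 79; sleeve 65; button band 15; right front 59.

Rate = 18/10 = 1.8 sts per cm.
collar: 44 × 1.8 = 79.20 → 79.
sleeve: 36 × 1.8 = 64.80 → 65.
button band: 8.5 × 1.8 = 15.30 → 15.
right front: 33 × 1.8 = 59.40 → 59.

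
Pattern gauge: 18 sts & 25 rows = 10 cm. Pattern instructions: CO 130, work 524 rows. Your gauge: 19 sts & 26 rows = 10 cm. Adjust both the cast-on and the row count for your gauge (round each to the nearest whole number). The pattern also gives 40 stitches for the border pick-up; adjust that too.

Stitches: 130 × 19/18 = 137.22 → 137.
Rows: 524 × 26/25 = 544.96 → 545.
border pick-up: 40 × 19/18 = 42.22 → 42.

Cast on 137 stitches; work 545 rows; border pick-up 42 stitches.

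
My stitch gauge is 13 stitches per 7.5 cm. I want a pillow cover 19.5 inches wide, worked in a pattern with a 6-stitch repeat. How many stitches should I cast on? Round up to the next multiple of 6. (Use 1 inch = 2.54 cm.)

Cast on 90 stitches.

19.5 in = 19.5 × 2.54 = 49.53 cm.
13 / 7.5 = 1.733 sts/cm.
49.53 × 1.733 = 85.85 sts.
→ 90.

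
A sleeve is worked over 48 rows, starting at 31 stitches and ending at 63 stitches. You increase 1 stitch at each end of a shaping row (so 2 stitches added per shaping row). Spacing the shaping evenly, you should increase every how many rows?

Increase every 3rd row.

Stitches to add: |63 − 31| = 32.
Shaping rows needed: 32 / 2 = 16.
48 rows / 16 = every 3 rows.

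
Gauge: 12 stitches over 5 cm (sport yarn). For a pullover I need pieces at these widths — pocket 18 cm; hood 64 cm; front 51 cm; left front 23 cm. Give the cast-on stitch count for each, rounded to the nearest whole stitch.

Rate = 12/5 = 2.4 sts per cm.
pocket: 18 × 2.4 = 43.20 → 43.
hood: 64 × 2.4 = 153.60 → 154.
front: 51 × 2.4 = 122.40 → 122.
left front: 23 × 2.4 = 55.20 → 55.

pocket 43; hood 154; front 122; left front 55.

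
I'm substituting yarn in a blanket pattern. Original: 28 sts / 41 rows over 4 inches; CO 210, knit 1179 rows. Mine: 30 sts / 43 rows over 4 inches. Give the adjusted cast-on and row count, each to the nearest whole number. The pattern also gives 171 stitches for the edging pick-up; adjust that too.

Cast on 225 stitches; work 1237 rows; edging pick-up 183 stitches.

Stitches: 210 × 30/28 = 225.00 → 225.
Rows: 1179 × 43/41 = 1236.51 → 1237.
edging pick-up: 171 × 30/28 = 183.21 → 183.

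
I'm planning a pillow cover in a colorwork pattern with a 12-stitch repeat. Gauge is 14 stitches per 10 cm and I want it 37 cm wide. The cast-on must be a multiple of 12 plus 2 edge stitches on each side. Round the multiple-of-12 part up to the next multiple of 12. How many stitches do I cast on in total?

52 stitches.

14 / 10 = 1.4 sts per cm.
37 × 1.4 = 51.80 sts.
Less 4 edge sts → 47.80 for the repeat.
Next multiple of 12: 48.
Add back 4 edge sts → 52.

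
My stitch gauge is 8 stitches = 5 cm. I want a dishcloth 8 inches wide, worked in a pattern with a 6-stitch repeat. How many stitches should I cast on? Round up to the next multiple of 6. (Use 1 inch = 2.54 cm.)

8 in = 8 × 2.54 = 20.32 cm.
8 / 5 = 1.6 sts/cm.
20.32 × 1.6 = 32.51 sts.
→ 36.

CO 36 sts.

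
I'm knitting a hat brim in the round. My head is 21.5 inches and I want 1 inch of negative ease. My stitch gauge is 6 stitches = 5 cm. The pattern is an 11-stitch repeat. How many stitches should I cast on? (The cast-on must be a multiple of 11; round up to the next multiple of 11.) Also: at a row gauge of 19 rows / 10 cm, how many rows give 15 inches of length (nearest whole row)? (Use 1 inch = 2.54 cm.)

Cast on 66 stitches; work 72 rows.

Finished = 21.5 − 1 = 20.5 inches.
20.5 inches × 2.54 = 52.07 cm.
6/5 = 1.2 sts per cm; 52.07 × 1.2 = 62.48 sts.
Next multiple of 11 → 66.
15 inches = 38.10 cm; × 1.9 = 72.39 → 72 rows.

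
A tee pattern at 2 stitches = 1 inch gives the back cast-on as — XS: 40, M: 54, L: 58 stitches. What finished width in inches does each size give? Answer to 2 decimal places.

XS 20.00 inches; M 27.00 inches; L 29.00 inches.

2/1 = 2 sts per in.
XS: 40 / 2 = 20.000 → 20.00 in.
M: 54 / 2 = 27.000 → 27.00 in.
L: 58 / 2 = 29.000 → 29.00 in.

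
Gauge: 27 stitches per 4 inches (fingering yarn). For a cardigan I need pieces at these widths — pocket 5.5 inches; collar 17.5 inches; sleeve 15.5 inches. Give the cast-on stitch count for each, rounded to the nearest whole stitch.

pocket 37; collar 118; sleeve 105.

Rate = 27/4 = 6.75 sts per in.
pocket: 5.5 × 6.75 = 37.12 → 37.
collar: 17.5 × 6.75 = 118.12 → 118.
sleeve: 15.5 × 6.75 = 104.62 → 105.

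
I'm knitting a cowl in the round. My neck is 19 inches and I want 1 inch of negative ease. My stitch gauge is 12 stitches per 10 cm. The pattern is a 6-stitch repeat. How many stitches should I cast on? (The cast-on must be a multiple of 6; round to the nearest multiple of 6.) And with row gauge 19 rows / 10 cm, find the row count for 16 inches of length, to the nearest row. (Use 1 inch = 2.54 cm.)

Finished = 19 − 1 = 18 inches.
18 inches × 2.54 = 45.72 cm.
12/10 = 1.2 sts per cm; 45.72 × 1.2 = 54.86 sts.
Nearest multiple of 6 → 54.
16 inches = 40.64 cm; × 1.9 = 77.22 → 77 rows.

Cast on 54 stitches; work 77 rows.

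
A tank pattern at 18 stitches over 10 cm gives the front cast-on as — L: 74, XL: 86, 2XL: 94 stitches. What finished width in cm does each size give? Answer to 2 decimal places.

18/10 = 1.8 sts per cm.
L: 74 / 1.8 = 41.111 → 41.11 cm.
XL: 86 / 1.8 = 47.778 → 47.78 cm.
2XL: 94 / 1.8 = 52.222 → 52.22 cm.

L 41.11 cm; XL 47.78 cm; 2XL 52.22 cm.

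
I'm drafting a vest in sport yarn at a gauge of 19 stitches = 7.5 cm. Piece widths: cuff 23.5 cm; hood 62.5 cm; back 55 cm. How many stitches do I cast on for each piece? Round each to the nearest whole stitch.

cuff 60; hood 158; back 139.

Rate = 19/7.5 = 2.533 sts per cm.
cuff: 23.5 × 2.533 = 59.53 → 60.
hood: 62.5 × 2.533 = 158.33 → 158.
back: 55 × 2.533 = 139.33 → 139.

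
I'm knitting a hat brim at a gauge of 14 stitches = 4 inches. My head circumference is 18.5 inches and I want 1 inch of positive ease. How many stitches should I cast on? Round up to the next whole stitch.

Finished = 18.5 + 1 = 19.5 in.
14 / 4 = 3.5 sts per inch.
19.50 × 3.5 = 68.25 sts.
→ 69 sts.

Cast on 69 stitches.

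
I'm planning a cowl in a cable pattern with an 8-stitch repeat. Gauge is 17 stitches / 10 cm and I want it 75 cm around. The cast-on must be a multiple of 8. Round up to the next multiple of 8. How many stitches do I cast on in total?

17 / 10 = 1.7 sts per cm.
75 × 1.7 = 127.50 sts.
Next multiple of 8: 128.

CO 128 sts.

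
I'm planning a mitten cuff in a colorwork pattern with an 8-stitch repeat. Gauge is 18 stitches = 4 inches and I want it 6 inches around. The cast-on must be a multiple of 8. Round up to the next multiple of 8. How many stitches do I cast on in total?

18 / 4 = 4.5 sts per inch.
6 × 4.5 = 27.00 sts.
Next multiple of 8: 32.

32 stitches.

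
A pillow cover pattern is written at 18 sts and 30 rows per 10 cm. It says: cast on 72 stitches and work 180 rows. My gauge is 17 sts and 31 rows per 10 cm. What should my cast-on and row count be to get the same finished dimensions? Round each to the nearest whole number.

Stitches: 72 × 17/18 = 68.00 → 68.
Rows: 180 × 31/30 = 186.00 → 186.

Cast on 68 stitches; work 186 rows.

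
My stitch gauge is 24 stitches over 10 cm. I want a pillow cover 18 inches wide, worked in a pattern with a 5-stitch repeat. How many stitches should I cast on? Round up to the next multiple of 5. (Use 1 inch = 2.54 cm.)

18 in = 18 × 2.54 = 45.72 cm.
24 / 10 = 2.4 sts/cm.
45.72 × 2.4 = 109.73 sts.
→ 110.

110 stitches.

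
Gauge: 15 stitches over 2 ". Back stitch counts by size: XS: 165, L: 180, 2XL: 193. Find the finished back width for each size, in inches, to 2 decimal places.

XS 22.00 inches; L 24.00 inches; 2XL 25.73 inches.

15/2 = 7.5 sts per in.
XS: 165 / 7.5 = 22.000 → 22.00 in.
L: 180 / 7.5 = 24.000 → 24.00 in.
2XL: 193 / 7.5 = 25.733 → 25.73 in.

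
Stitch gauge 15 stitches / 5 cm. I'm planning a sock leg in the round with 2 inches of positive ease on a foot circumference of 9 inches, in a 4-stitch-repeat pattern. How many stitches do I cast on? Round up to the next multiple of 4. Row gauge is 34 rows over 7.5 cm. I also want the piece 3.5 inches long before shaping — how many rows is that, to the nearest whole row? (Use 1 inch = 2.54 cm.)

Cast on 84 stitches; work 40 rows.

Finished = 9 + 2 = 11 inches.
11 inches × 2.54 = 27.94 cm.
15/5 = 3 sts per cm; 27.94 × 3 = 83.82 sts.
Next multiple of 4 → 84.
3.5 inches = 8.89 cm; × 4.533 = 40.30 → 40 rows.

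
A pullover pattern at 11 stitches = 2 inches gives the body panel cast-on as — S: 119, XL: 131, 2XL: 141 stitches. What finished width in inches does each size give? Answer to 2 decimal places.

11/2 = 5.5 sts per in.
S: 119 / 5.5 = 21.636 → 21.64 in.
XL: 131 / 5.5 = 23.818 → 23.82 in.
2XL: 141 / 5.5 = 25.636 → 25.64 in.

S 21.64 inches; XL 23.82 inches; 2XL 25.64 inches.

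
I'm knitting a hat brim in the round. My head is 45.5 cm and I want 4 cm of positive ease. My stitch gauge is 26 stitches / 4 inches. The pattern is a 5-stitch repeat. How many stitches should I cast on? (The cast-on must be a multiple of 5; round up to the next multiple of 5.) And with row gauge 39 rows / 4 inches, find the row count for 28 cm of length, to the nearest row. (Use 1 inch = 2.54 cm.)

Cast on 130 stitches; work 107 rows.

Finished = 45.5 + 4 = 49.5 cm.
49.5 cm × 1/2.54 = 19.49 inches.
26/4 = 6.5 sts per in; 19.49 × 6.5 = 126.67 sts.
Next multiple of 5 → 130.
28 cm = 11.02 inches; × 9.75 = 107.48 → 107 rows.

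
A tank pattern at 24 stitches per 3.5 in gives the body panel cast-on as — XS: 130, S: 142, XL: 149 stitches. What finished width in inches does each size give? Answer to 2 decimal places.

24/3.5 = 6.857 sts per in.
XS: 130 / 6.857 = 18.958 → 18.96 in.
S: 142 / 6.857 = 20.708 → 20.71 in.
XL: 149 / 6.857 = 21.729 → 21.73 in.

XS 18.96 inches; S 20.71 inches; XL 21.73 inches.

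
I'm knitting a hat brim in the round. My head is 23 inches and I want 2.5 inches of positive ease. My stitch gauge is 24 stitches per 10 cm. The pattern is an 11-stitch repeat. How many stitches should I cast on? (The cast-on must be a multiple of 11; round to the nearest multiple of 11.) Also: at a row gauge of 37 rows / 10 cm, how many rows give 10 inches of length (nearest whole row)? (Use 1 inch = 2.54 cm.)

Finished = 23 + 2.5 = 25.5 inches.
25.5 inches × 2.54 = 64.77 cm.
24/10 = 2.4 sts per cm; 64.77 × 2.4 = 155.45 sts.
Nearest multiple of 11 → 154.
10 inches = 25.40 cm; × 3.7 = 93.98 → 94 rows.

Cast on 154 stitches; work 94 rows.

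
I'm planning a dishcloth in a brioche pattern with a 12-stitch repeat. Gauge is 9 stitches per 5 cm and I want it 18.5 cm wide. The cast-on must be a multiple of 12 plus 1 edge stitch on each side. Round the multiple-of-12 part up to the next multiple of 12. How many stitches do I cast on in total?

Cast on 38 stitches.

9 / 5 = 1.8 sts per cm.
18.5 × 1.8 = 33.30 sts.
Less 2 edge sts → 31.30 for the repeat.
Next multiple of 12: 36.
Add back 2 edge sts → 38.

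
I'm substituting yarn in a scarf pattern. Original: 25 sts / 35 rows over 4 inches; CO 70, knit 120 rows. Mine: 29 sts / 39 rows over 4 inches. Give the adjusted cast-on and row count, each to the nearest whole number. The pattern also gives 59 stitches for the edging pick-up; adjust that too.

Cast on 81 stitches; work 134 rows; edging pick-up 68 stitches.

Stitches: 70 × 29/25 = 81.20 → 81.
Rows: 120 × 39/35 = 133.71 → 134.
edging pick-up: 59 × 29/25 = 68.44 → 68.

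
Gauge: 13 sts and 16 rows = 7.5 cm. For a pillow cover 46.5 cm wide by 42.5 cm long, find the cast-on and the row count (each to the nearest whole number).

Stitch gauge = 13/7.5 = 1.733 sts/cm; 46.5 × 1.733 = 80.60 → 81 sts.
Row gauge = 16/7.5 = 2.133 rows/cm; 42.5 × 2.133 = 90.67 → 91 rows.

Cast on 81 stitches and work 91 rows.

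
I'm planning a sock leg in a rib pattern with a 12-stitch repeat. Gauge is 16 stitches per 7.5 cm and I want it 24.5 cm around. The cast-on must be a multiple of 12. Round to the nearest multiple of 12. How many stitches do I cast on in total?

Cast on 48 stitches.

16 / 7.5 = 2.133 sts per cm.
24.5 × 2.133 = 52.27 sts.
Nearest multiple of 12: 48.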